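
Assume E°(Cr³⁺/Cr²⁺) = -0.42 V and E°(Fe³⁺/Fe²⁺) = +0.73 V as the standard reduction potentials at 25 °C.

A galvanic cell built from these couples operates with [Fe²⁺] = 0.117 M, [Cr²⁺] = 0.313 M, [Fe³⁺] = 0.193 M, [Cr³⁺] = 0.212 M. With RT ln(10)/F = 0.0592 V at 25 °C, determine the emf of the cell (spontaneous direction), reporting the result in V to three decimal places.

Fe³⁺/Fe²⁺ is the cathode (higher E°), Cr³⁺/Cr²⁺ the anode: E°cell = +0.73 − (-0.42) = +1.15 V, n = 1.
Overall: Fe³⁺(aq) + Cr²⁺(aq) → Fe²⁺(aq) + Cr³⁺(aq)
Q = [Fe²⁺]·[Cr³⁺] / ([Fe³⁺]·[Cr²⁺]); log Q = -0.387.
E = E° − (0.0592/n) log Q = +1.15 − (0.0592/1)(-0.387) = +1.173 V.

+1.173 V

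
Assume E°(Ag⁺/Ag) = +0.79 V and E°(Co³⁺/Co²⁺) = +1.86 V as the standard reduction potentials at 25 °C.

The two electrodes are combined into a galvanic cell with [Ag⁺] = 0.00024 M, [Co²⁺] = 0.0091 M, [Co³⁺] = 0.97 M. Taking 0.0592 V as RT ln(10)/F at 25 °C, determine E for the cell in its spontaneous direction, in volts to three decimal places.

+1.404 V

Co³⁺/Co²⁺ is the cathode (higher E°), Ag⁺/Ag the anode: E°cell = +1.86 − (+0.79) = +1.07 V, n = 1.
Overall: Co³⁺(aq) + Ag(s) → Co²⁺(aq) + Ag⁺(aq)
Q = [Co²⁺]·[Ag⁺] / ([Co³⁺]); log Q = -5.648.
E = E° − (0.0592/n) log Q = +1.07 − (0.0592/1)(-5.648) = +1.404 V.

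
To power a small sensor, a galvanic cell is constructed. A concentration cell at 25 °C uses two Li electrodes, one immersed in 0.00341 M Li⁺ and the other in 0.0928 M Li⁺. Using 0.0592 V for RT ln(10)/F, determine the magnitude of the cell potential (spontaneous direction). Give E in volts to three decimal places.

For a concentration cell E°cell = 0. The 0.0928 M side is the cathode (reduction is favoured where [Li⁺] is higher).
With n = 1, E = −(0.0592/1) log([Li⁺]ₐₙ/[Li⁺]꜀ₐₜ) = −(0.0592/1) log(0.00341/0.0928) = −(0.0592/1)(-1.435) = +0.085 V.

+0.085 V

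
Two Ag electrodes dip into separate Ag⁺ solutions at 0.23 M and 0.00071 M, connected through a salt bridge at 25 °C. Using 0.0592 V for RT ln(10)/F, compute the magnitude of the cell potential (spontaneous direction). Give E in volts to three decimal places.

For a concentration cell E°cell = 0. The 0.23 M side is the cathode (reduction is favoured where [Ag⁺] is higher).
With n = 1, E = −(0.0592/1) log([Ag⁺]ₐₙ/[Ag⁺]꜀ₐₜ) = −(0.0592/1) log(0.00071/0.23) = −(0.0592/1)(-2.510) = +0.149 V.

+0.149 V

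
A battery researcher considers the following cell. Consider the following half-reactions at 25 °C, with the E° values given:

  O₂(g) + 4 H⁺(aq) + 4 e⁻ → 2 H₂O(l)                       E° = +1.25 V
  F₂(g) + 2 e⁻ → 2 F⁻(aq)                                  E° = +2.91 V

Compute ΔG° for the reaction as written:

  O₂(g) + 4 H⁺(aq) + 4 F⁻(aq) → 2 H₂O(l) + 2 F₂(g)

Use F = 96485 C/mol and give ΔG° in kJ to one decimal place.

+640.7 kJ

As written, O₂/H₂O is reduced (cathode) and F₂/F⁻ is oxidised (anode), so E°cell = (+1.25) − (+2.91) = -1.66 V.
Balancing electrons gives n = 4.
ΔG° = −nFE° = −(4)(96485)(-1.66) = 640,660 J = +640.7 kJ.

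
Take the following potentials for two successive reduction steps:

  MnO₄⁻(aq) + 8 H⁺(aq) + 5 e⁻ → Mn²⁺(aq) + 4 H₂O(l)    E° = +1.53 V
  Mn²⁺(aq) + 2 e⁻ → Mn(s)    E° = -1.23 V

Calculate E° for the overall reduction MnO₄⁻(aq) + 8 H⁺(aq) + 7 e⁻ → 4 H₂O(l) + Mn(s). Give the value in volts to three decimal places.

+0.741 V

Since ΔG° = −nFE° is additive over sequential reductions, n₃E°₃ = n₁E°₁ + n₂E°₂.
E°₃ = (5×+1.53 + 2×-1.23) / 7 = (+5.190) / 7 = +0.741 V.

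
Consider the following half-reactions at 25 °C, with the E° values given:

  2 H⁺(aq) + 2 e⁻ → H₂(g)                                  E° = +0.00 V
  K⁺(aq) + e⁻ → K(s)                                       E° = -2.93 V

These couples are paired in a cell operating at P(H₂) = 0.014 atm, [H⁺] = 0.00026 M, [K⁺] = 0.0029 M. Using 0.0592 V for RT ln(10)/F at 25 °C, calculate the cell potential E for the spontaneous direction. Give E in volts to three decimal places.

H⁺/H₂ is the cathode (higher E°), K⁺/K the anode: E°cell = +0.00 − (-2.93) = +2.93 V, n = 2.
Overall: 2 H⁺(aq) + 2 K(s) → H₂(g) + 2 K⁺(aq)
Q = P(H₂)·[K⁺]^2 / ([H⁺]^2); log Q = 0.241.
E = E° − (0.0592/n) log Q = +2.93 − (0.0592/2)(0.241) = +2.923 V.

+2.923 V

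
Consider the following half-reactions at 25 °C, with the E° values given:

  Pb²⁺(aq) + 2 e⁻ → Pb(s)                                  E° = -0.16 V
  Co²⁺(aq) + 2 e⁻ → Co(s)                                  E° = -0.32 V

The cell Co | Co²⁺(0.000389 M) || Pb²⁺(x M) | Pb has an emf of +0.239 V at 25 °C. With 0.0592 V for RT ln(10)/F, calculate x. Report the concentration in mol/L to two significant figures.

0.18 M

Pb²⁺/Pb is the cathode, Co²⁺/Co the anode: E°cell = +0.16 V, n = 2.
Overall reaction: Pb²⁺(aq) + Co(s) → Pb(s) + Co²⁺(aq); Q = [Co²⁺]^1/[Pb²⁺]^1.
From E = E° − (0.0592/n) log Q: log Q = (E° − E)·n/0.0592 = (+0.16 − (+0.239))·2/0.0592 = -2.6689.
So 1·log[Pb²⁺] = 1·log(0.000389) − log Q = -3.4101 − (-2.6689) = -0.7412; [Pb²⁺] = 10^(-0.7412) ≈ 0.18 M.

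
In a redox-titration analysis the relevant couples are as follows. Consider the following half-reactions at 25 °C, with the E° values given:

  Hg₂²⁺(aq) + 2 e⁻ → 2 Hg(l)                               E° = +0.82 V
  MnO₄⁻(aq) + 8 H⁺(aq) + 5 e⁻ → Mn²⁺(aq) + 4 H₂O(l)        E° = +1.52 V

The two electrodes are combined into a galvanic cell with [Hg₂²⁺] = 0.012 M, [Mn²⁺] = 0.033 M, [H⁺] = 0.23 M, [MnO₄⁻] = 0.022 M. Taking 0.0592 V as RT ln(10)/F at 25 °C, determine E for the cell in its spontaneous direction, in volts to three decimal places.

+0.694 V

MnO₄⁻/Mn²⁺ is the cathode (higher E°), Hg₂²⁺/Hg the anode: E°cell = +1.52 − (+0.82) = +0.70 V, n = 10.
Overall: 2 MnO₄⁻(aq) + 16 H⁺(aq) + 10 Hg(l) → 2 Mn²⁺(aq) + 8 H₂O(l) + 5 Hg₂²⁺(aq)
Q = [Mn²⁺]^2·[Hg₂²⁺]^5 / ([MnO₄⁻]^2·[H⁺]^16); log Q = 0.960.
E = E° − (0.0592/n) log Q = +0.70 − (0.0592/10)(0.960) = +0.694 V.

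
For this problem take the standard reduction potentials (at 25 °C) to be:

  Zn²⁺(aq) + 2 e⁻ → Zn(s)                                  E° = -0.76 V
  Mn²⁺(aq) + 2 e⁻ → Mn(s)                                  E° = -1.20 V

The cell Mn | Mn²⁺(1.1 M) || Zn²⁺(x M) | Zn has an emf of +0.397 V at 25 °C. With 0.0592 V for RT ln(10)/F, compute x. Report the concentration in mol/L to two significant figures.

0.039 M

Zn²⁺/Zn is the cathode, Mn²⁺/Mn the anode: E°cell = +0.44 V, n = 2.
Overall reaction: Zn²⁺(aq) + Mn(s) → Zn(s) + Mn²⁺(aq); Q = [Mn²⁺]^1/[Zn²⁺]^1.
From E = E° − (0.0592/n) log Q: log Q = (E° − E)·n/0.0592 = (+0.44 − (+0.397))·2/0.0592 = 1.4527.
So 1·log[Zn²⁺] = 1·log(1.1) − log Q = 0.0414 − (1.4527) = -1.4113; [Zn²⁺] = 10^(-1.4113) ≈ 0.039 M.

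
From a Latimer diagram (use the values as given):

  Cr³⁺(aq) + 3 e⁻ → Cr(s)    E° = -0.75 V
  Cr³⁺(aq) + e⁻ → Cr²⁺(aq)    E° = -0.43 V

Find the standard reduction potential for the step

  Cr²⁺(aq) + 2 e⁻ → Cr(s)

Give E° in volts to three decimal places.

-0.910 V

Sequential free energies add, so n₃E°₃ = n₁E°₁ + n₂E°₂.
With n₃ = 3, and the known step contributing 1×(-0.43) V, the unknown satisfies 2·E° = 3×(-0.75) − 1×(-0.43) = -1.820.
E° = -1.820 / 2 = -0.910 V.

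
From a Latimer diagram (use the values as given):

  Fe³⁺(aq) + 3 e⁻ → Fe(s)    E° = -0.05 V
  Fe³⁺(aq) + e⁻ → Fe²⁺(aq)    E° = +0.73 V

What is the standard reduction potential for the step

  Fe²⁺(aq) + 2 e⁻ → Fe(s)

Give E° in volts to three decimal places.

Sequential free energies add, so n₃E°₃ = n₁E°₁ + n₂E°₂.
With n₃ = 3, and the known step contributing 1×(+0.73) V, the unknown satisfies 2·E° = 3×(-0.05) − 1×(+0.73) = -0.880.
E° = -0.880 / 2 = -0.440 V.

-0.440 V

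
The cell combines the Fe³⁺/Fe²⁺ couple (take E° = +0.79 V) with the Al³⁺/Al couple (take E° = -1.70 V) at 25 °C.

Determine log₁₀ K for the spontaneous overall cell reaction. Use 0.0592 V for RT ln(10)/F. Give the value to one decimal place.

126.2

Cathode: Fe³⁺/Fe²⁺; anode: Al³⁺/Al. E°cell = +2.49 V, n = 3.
log K = nE°cell / 0.0592 = (3)(+2.49) / 0.0592 = 126.2.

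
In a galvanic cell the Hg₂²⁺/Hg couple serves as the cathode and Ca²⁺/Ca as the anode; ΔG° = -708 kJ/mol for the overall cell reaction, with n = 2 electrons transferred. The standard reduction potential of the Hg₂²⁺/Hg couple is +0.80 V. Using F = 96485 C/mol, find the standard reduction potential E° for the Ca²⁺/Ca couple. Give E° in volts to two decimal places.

-2.87 V

E°cell = −ΔG°/(nF) = −(-708×10³)/((2)(96485)) = +3.669 V.
Since Hg₂²⁺/Hg is the cathode and Ca²⁺/Ca the anode, E°cell = E°(Hg₂²⁺/Hg) − E°(Ca²⁺/Ca).
So E°(Ca²⁺/Ca) = E°(Hg₂²⁺/Hg) − E°cell = (+0.80) − (+3.669) = -2.87 V.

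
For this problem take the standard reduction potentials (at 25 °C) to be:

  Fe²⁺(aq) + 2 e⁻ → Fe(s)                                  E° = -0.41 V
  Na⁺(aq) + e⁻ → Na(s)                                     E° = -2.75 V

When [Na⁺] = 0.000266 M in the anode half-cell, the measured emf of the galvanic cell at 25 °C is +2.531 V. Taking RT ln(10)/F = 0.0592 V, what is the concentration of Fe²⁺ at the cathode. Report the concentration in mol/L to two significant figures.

Fe²⁺/Fe is the cathode, Na⁺/Na the anode: E°cell = +2.34 V, n = 2.
Overall reaction: Fe²⁺(aq) + 2 Na(s) → Fe(s) + 2 Na⁺(aq); Q = [Na⁺]^2/[Fe²⁺]^1.
From E = E° − (0.0592/n) log Q: log Q = (E° − E)·n/0.0592 = (+2.34 − (+2.531))·2/0.0592 = -6.4527.
So 1·log[Fe²⁺] = 2·log(0.000266) − log Q = -7.1502 − (-6.4527) = -0.6975; [Fe²⁺] = 10^(-0.6975) ≈ 0.20 M.

0.20 M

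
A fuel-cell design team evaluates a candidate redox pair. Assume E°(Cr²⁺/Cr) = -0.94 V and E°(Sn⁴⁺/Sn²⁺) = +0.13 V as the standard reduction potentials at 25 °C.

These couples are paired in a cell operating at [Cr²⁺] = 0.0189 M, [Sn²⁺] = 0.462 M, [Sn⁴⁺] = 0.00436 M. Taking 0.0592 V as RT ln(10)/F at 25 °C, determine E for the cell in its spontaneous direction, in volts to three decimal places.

Sn⁴⁺/Sn²⁺ is the cathode (higher E°), Cr²⁺/Cr the anode: E°cell = +0.13 − (-0.94) = +1.07 V, n = 2.
Overall: Sn⁴⁺(aq) + Cr(s) → Sn²⁺(aq) + Cr²⁺(aq)
Q = [Sn²⁺]·[Cr²⁺] / ([Sn⁴⁺]); log Q = 0.302.
E = E° − (0.0592/n) log Q = +1.07 − (0.0592/2)(0.302) = +1.061 V.

+1.061 V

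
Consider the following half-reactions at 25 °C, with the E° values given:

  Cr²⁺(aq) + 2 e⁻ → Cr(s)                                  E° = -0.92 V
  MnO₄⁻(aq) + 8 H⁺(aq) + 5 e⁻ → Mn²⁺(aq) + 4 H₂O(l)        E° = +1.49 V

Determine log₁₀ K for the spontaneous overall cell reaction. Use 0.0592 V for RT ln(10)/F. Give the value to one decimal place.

Cathode: MnO₄⁻/Mn²⁺; anode: Cr²⁺/Cr. E°cell = +2.41 V, n = 10.
log K = nE°cell / 0.0592 = (10)(+2.41) / 0.0592 = 407.1.

407.1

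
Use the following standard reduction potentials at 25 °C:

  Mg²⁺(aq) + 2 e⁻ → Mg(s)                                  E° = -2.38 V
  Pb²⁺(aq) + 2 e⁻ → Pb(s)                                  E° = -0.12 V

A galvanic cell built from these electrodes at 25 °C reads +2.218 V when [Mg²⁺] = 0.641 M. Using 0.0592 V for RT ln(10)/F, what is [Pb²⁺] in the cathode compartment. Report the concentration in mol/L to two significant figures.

0.024 M

Pb²⁺/Pb is the cathode, Mg²⁺/Mg the anode: E°cell = +2.26 V, n = 2.
Overall reaction: Pb²⁺(aq) + Mg(s) → Pb(s) + Mg²⁺(aq); Q = [Mg²⁺]^1/[Pb²⁺]^1.
From E = E° − (0.0592/n) log Q: log Q = (E° − E)·n/0.0592 = (+2.26 − (+2.218))·2/0.0592 = 1.4189.
So 1·log[Pb²⁺] = 1·log(0.641) − log Q = -0.1931 − (1.4189) = -1.6120; [Pb²⁺] = 10^(-1.6120) ≈ 0.024 M.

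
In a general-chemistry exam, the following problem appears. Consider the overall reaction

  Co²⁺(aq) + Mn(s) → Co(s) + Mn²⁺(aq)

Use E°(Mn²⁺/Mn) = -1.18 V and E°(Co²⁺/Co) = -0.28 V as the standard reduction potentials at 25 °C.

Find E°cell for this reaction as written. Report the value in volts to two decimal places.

+0.90 V

The Co²⁺/Co couple has the higher reduction potential, so it is the cathode; Mn²⁺/Mn is oxidised at the anode.
E°cell = E°(cathode) − E°(anode) = (-0.28) − (-1.18) = +0.90 V.
Since E°cell > 0, the reaction is spontaneous under standard conditions.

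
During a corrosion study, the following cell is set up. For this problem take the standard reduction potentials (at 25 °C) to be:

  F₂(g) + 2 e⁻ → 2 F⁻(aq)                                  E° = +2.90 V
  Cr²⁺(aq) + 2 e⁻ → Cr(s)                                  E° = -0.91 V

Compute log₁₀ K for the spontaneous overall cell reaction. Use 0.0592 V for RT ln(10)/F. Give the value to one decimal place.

128.7

Cathode: F₂/F⁻; anode: Cr²⁺/Cr. E°cell = +3.81 V, n = 2.
log K = nE°cell / 0.0592 = (2)(+3.81) / 0.0592 = 128.7.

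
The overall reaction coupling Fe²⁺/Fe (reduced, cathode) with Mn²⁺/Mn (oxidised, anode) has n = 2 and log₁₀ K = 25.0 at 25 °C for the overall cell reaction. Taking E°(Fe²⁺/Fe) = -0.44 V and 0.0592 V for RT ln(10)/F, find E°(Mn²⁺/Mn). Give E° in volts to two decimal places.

-1.18 V

E°cell = (0.0592/n)·log K = (0.0592/2)(25.0) = +0.740 V.
Since Fe²⁺/Fe is the cathode and Mn²⁺/Mn the anode, E°cell = E°(Fe²⁺/Fe) − E°(Mn²⁺/Mn).
So E°(Mn²⁺/Mn) = E°(Fe²⁺/Fe) − E°cell = (-0.44) − (+0.740) = -1.18 V.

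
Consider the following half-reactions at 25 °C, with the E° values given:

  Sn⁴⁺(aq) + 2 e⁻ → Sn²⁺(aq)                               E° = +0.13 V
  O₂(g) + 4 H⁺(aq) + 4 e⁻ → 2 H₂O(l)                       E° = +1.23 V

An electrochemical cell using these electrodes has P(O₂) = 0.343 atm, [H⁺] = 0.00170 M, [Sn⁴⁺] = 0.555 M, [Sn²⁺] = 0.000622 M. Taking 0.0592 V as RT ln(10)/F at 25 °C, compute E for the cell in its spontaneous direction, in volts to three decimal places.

O₂/H₂O is the cathode (higher E°), Sn⁴⁺/Sn²⁺ the anode: E°cell = +1.23 − (+0.13) = +1.10 V, n = 4.
Overall: O₂(g) + 4 H⁺(aq) + 2 Sn²⁺(aq) → 2 H₂O(l) + 2 Sn⁴⁺(aq)
Q = [Sn⁴⁺]^2 / (P(O₂)·[H⁺]^4·[Sn²⁺]^2); log Q = 17.444.
E = E° − (0.0592/n) log Q = +1.10 − (0.0592/4)(17.444) = +0.842 V.

+0.842 V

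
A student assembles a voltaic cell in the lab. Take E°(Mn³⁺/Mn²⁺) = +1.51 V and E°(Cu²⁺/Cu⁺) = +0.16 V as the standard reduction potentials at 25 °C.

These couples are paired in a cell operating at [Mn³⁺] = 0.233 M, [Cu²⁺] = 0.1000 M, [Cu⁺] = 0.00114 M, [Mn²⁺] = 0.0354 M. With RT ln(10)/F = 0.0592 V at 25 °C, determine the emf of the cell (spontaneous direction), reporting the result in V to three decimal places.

Mn³⁺/Mn²⁺ is the cathode (higher E°), Cu²⁺/Cu⁺ the anode: E°cell = +1.51 − (+0.16) = +1.35 V, n = 1.
Overall: Mn³⁺(aq) + Cu⁺(aq) → Mn²⁺(aq) + Cu²⁺(aq)
Q = [Mn²⁺]·[Cu²⁺] / ([Mn³⁺]·[Cu⁺]); log Q = 1.125.
E = E° − (0.0592/n) log Q = +1.35 − (0.0592/1)(1.125) = +1.283 V.

+1.283 V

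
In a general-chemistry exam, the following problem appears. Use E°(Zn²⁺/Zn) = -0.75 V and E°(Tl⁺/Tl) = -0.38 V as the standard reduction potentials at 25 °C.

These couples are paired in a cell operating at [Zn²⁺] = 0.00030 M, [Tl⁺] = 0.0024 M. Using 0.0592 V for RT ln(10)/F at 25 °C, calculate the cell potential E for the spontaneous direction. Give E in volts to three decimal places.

Tl⁺/Tl is the cathode (higher E°), Zn²⁺/Zn the anode: E°cell = -0.38 − (-0.75) = +0.37 V, n = 2.
Overall: 2 Tl⁺(aq) + Zn(s) → 2 Tl(s) + Zn²⁺(aq)
Q = [Zn²⁺] / ([Tl⁺]^2); log Q = 1.717.
E = E° − (0.0592/n) log Q = +0.37 − (0.0592/2)(1.717) = +0.319 V.

+0.319 V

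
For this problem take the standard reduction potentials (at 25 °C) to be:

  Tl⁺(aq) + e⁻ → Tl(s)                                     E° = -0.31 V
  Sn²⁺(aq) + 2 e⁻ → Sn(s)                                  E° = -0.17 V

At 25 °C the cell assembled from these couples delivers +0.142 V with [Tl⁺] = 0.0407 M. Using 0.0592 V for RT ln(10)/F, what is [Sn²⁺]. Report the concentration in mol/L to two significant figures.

Sn²⁺/Sn is the cathode, Tl⁺/Tl the anode: E°cell = +0.14 V, n = 2.
Overall reaction: Sn²⁺(aq) + 2 Tl(s) → Sn(s) + 2 Tl⁺(aq); Q = [Tl⁺]^2/[Sn²⁺]^1.
From E = E° − (0.0592/n) log Q: log Q = (E° − E)·n/0.0592 = (+0.14 − (+0.142))·2/0.0592 = -0.0676.
So 1·log[Sn²⁺] = 2·log(0.0407) − log Q = -2.7808 − (-0.0676) = -2.7132; [Sn²⁺] = 10^(-2.7132) ≈ 0.0019 M.

0.0019 M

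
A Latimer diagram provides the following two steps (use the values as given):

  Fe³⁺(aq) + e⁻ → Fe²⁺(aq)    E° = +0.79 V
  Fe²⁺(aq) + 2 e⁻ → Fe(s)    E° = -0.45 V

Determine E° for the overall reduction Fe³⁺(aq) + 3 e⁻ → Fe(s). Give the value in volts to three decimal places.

Standard free energies of sequential steps add: ΔG°₃ = ΔG°₁ + ΔG°₂, so n₃E°₃ = n₁E°₁ + n₂E°₂.
E°₃ = (1×+0.79 + 2×-0.45) / 3 = (-0.110) / 3 = -0.037 V.
E° values themselves are not directly additive — weighting by electron count is essential.

-0.037 V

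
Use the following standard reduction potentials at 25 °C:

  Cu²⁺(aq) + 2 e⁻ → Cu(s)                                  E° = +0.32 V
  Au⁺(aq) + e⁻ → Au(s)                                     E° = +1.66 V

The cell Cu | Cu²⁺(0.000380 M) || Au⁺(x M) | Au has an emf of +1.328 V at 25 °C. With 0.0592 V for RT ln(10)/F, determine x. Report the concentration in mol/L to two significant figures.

0.012 M

Au⁺/Au is the cathode, Cu²⁺/Cu the anode: E°cell = +1.34 V, n = 2.
Overall reaction: 2 Au⁺(aq) + Cu(s) → 2 Au(s) + Cu²⁺(aq); Q = [Cu²⁺]^1/[Au⁺]^2.
From E = E° − (0.0592/n) log Q: log Q = (E° − E)·n/0.0592 = (+1.34 − (+1.328))·2/0.0592 = 0.4054.
So 2·log[Au⁺] = 1·log(0.00038) − log Q = -3.4202 − (0.4054) = -3.8256; log[Au⁺] = -3.8256 / 2 = -1.9128; [Au⁺] = 10^(-1.9128) ≈ 0.012 M.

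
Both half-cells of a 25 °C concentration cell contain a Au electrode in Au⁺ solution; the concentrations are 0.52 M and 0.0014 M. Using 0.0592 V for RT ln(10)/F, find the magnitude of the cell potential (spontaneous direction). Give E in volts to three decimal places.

For a concentration cell E°cell = 0. The 0.52 M side is the cathode (reduction is favoured where [Au⁺] is higher).
With n = 1, E = −(0.0592/1) log([Au⁺]ₐₙ/[Au⁺]꜀ₐₜ) = −(0.0592/1) log(0.0014/0.52) = −(0.0592/1)(-2.570) = +0.152 V.

+0.152 V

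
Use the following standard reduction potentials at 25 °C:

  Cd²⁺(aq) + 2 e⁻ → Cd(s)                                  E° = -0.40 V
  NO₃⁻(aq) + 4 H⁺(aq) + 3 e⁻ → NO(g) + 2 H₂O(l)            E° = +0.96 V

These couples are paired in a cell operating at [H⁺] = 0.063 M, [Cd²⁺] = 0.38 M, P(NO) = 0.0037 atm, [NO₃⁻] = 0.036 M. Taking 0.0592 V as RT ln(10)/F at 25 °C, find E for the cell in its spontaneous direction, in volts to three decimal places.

+1.297 V

NO₃⁻/NO is the cathode (higher E°), Cd²⁺/Cd the anode: E°cell = +0.96 − (-0.40) = +1.36 V, n = 6.
Overall: 2 NO₃⁻(aq) + 8 H⁺(aq) + 3 Cd(s) → 2 NO(g) + 4 H₂O(l) + 3 Cd²⁺(aq)
Q = P(NO)^2·[Cd²⁺]^3 / ([NO₃⁻]^2·[H⁺]^8); log Q = 6.368.
E = E° − (0.0592/n) log Q = +1.36 − (0.0592/6)(6.368) = +1.297 V.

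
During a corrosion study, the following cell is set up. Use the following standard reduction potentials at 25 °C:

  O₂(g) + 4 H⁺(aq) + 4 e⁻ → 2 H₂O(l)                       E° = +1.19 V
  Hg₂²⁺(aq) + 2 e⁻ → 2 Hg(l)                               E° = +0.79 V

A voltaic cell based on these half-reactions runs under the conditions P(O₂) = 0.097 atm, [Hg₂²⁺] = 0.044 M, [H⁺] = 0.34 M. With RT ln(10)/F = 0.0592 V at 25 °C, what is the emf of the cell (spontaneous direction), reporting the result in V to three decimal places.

O₂/H₂O is the cathode (higher E°), Hg₂²⁺/Hg the anode: E°cell = +1.19 − (+0.79) = +0.40 V, n = 4.
Overall: O₂(g) + 4 H⁺(aq) + 4 Hg(l) → 2 H₂O(l) + 2 Hg₂²⁺(aq)
Q = [Hg₂²⁺]^2 / (P(O₂)·[H⁺]^4); log Q = 0.174.
E = E° − (0.0592/n) log Q = +0.40 − (0.0592/4)(0.174) = +0.397 V.

+0.397 V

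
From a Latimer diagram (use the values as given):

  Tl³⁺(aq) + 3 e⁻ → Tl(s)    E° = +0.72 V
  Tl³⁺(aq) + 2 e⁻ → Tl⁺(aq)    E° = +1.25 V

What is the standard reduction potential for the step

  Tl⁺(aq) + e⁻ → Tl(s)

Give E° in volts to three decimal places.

-0.340 V

Sequential free energies add, so n₃E°₃ = n₁E°₁ + n₂E°₂.
With n₃ = 3, and the known step contributing 2×(+1.25) V, the unknown satisfies 1·E° = 3×(+0.72) − 2×(+1.25) = -0.340.
E° = -0.340 / 1 = -0.340 V.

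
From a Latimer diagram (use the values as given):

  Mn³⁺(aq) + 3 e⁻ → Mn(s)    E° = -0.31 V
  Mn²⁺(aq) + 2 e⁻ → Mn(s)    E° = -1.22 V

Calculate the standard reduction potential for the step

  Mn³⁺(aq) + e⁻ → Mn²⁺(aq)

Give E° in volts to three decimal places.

+1.510 V

Sequential free energies add, so n₃E°₃ = n₁E°₁ + n₂E°₂.
With n₃ = 3, and the known step contributing 2×(-1.22) V, the unknown satisfies 1·E° = 3×(-0.31) − 2×(-1.22) = +1.510.
E° = +1.510 / 1 = +1.510 V.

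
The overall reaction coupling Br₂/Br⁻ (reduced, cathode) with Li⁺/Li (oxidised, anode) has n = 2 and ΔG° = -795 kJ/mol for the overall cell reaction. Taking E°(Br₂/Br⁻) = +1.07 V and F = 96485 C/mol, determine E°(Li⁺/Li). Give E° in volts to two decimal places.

-3.05 V

E°cell = −ΔG°/(nF) = −(-795×10³)/((2)(96485)) = +4.120 V.
Since Br₂/Br⁻ is the cathode and Li⁺/Li the anode, E°cell = E°(Br₂/Br⁻) − E°(Li⁺/Li).
So E°(Li⁺/Li) = E°(Br₂/Br⁻) − E°cell = (+1.07) − (+4.120) = -3.05 V.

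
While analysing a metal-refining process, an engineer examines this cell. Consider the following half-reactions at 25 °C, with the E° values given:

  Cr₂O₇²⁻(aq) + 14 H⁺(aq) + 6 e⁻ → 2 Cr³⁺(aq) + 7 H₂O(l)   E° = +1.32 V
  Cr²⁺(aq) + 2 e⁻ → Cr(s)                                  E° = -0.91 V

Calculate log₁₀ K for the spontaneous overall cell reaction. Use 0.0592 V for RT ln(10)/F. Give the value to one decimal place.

226.0

Cathode: Cr₂O₇²⁻/Cr³⁺; anode: Cr²⁺/Cr. E°cell = +2.23 V, n = 6.
log K = nE°cell / 0.0592 = (6)(+2.23) / 0.0592 = 226.0.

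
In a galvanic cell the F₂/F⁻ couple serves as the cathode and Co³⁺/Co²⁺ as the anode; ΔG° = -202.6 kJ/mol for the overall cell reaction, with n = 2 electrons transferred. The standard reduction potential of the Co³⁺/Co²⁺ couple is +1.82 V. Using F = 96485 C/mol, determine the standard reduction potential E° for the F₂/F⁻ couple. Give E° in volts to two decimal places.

+2.87 V

E°cell = −ΔG°/(nF) = −(-202.6×10³)/((2)(96485)) = +1.050 V.
Since F₂/F⁻ is the cathode and Co³⁺/Co²⁺ the anode, E°cell = E°(F₂/F⁻) − E°(Co³⁺/Co²⁺).
So E°(F₂/F⁻) = E°cell + E°(Co³⁺/Co²⁺) = +1.050 + (+1.82) = +2.87 V.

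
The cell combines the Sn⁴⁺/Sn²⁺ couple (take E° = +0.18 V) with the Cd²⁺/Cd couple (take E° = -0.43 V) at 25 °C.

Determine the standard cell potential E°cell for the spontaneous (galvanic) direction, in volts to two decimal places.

The Sn⁴⁺/Sn²⁺ couple has the higher reduction potential, so it is the cathode; Cd²⁺/Cd is oxidised at the anode.
E°cell = E°(cathode) − E°(anode) = (+0.18) − (-0.43) = +0.61 V.
Since E°cell > 0, the reaction is spontaneous under standard conditions.

+0.61 V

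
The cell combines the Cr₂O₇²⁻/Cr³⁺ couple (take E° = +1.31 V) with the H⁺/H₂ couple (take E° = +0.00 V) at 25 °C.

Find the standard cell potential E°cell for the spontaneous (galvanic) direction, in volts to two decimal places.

+1.31 V

The Cr₂O₇²⁻/Cr³⁺ couple has the higher reduction potential, so it is the cathode; H⁺/H₂ is oxidised at the anode.
E°cell = E°(cathode) − E°(anode) = (+1.31) − (+0.00) = +1.31 V.
Since E°cell > 0, the reaction is spontaneous under standard conditions.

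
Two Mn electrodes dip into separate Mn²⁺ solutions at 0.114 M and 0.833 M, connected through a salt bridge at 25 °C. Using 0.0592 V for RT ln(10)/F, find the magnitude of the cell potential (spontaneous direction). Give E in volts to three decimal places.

+0.026 V

For a concentration cell E°cell = 0. The 0.833 M side is the cathode (reduction is favoured where [Mn²⁺] is higher).
With n = 2, E = −(0.0592/2) log([Mn²⁺]ₐₙ/[Mn²⁺]꜀ₐₜ) = −(0.0592/2) log(0.114/0.833) = −(0.0592/2)(-0.864) = +0.026 V.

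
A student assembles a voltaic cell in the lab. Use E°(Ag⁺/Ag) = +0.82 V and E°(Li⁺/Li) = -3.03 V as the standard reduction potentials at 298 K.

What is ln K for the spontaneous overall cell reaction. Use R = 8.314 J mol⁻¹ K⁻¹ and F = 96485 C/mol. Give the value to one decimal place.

Cathode: Ag⁺/Ag; anode: Li⁺/Li. E°cell = (+0.82) − (-3.03) = +3.85 V, with n = 1.
ΔG° = −nFE° = −RT ln K, so ln K = nFE°/(RT) = (1)(96485)(+3.85) / ((8.314)(298)) = 149.932.

149.9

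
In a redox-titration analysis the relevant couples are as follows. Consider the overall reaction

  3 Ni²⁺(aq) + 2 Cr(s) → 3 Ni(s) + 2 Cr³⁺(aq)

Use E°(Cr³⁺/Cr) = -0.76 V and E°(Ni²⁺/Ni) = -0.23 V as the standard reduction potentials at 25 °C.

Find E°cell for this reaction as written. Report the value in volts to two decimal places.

The Ni²⁺/Ni couple has the higher reduction potential, so it is the cathode; Cr³⁺/Cr is oxidised at the anode.
E°cell = E°(cathode) − E°(anode) = (-0.23) − (-0.76) = +0.53 V.

+0.53 V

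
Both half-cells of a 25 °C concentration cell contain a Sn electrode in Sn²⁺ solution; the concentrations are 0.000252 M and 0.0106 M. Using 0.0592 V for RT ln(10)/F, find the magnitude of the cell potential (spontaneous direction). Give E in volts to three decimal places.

For a concentration cell E°cell = 0. The 0.0106 M side is the cathode (reduction is favoured where [Sn²⁺] is higher).
With n = 2, E = −(0.0592/2) log([Sn²⁺]ₐₙ/[Sn²⁺]꜀ₐₜ) = −(0.0592/2) log(0.000252/0.0106) = −(0.0592/2)(-1.624) = +0.048 V.

+0.048 V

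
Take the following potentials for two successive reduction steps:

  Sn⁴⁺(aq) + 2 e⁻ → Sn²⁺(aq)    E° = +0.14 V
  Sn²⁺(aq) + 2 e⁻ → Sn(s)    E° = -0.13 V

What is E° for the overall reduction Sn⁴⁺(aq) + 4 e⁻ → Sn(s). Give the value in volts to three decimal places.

+0.005 V

Standard free energies of sequential steps add: ΔG°₃ = ΔG°₁ + ΔG°₂, so n₃E°₃ = n₁E°₁ + n₂E°₂.
E°₃ = (2×+0.14 + 2×-0.13) / 4 = (+0.020) / 4 = +0.005 V.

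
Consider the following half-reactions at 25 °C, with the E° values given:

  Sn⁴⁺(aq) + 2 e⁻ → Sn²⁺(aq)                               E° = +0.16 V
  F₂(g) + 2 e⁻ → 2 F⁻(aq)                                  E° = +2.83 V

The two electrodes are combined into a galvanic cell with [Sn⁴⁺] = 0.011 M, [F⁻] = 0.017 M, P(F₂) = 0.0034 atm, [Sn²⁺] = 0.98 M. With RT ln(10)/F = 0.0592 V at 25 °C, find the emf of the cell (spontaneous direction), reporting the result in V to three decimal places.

F₂/F⁻ is the cathode (higher E°), Sn⁴⁺/Sn²⁺ the anode: E°cell = +2.83 − (+0.16) = +2.67 V, n = 2.
Overall: F₂(g) + Sn²⁺(aq) → 2 F⁻(aq) + Sn⁴⁺(aq)
Q = [F⁻]^2·[Sn⁴⁺] / (P(F₂)·[Sn²⁺]); log Q = -3.020.
E = E° − (0.0592/n) log Q = +2.67 − (0.0592/2)(-3.020) = +2.759 V.

+2.759 V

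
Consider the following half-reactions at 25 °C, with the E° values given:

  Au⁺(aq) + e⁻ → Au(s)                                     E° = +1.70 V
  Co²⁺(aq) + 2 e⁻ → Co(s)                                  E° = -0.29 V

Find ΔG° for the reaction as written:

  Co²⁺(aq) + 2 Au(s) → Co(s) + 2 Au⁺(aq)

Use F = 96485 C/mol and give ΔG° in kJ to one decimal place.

+384.0 kJ

As written, Co²⁺/Co is reduced (cathode) and Au⁺/Au is oxidised (anode), so E°cell = (-0.29) − (+1.70) = -1.99 V.
Balancing electrons gives n = 2.
ΔG° = −nFE° = −(2)(96485)(-1.99) = 384,010 J = +384.0 kJ.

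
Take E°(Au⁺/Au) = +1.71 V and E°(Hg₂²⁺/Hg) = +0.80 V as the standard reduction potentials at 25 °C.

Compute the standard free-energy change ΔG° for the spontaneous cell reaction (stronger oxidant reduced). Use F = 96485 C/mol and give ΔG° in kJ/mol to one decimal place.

Au⁺/Au (E° = +1.71 V) is the cathode; Hg₂²⁺/Hg (E° = +0.80 V) is the anode, so E°cell = +0.91 V.
Balancing electrons gives n = 2 (lcm of 1 and 2).
ΔG° = −nFE° = −(2)(96485)(+0.91) = -175,603 J = -175.6 kJ/mol.

-175.6 kJ/mol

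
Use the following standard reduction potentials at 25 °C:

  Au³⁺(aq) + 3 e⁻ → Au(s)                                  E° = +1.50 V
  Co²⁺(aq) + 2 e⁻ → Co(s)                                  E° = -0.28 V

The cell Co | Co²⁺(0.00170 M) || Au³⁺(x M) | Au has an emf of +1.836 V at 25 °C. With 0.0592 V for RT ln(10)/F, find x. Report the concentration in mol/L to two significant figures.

Au³⁺/Au is the cathode, Co²⁺/Co the anode: E°cell = +1.78 V, n = 6.
Overall reaction: 2 Au³⁺(aq) + 3 Co(s) → 2 Au(s) + 3 Co²⁺(aq); Q = [Co²⁺]^3/[Au³⁺]^2.
From E = E° − (0.0592/n) log Q: log Q = (E° − E)·n/0.0592 = (+1.78 − (+1.836))·6/0.0592 = -5.6757.
So 2·log[Au³⁺] = 3·log(0.0017) − log Q = -8.3087 − (-5.6757) = -2.6330; log[Au³⁺] = -2.6330 / 2 = -1.3165; [Au³⁺] = 10^(-1.3165) ≈ 0.048 M.

0.048 M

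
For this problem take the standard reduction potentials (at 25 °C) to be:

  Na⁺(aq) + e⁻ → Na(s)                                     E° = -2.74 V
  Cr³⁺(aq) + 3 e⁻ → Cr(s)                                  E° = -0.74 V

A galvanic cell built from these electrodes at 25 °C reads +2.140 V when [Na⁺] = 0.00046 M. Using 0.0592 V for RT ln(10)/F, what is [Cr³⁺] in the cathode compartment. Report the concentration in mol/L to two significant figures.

Cr³⁺/Cr is the cathode, Na⁺/Na the anode: E°cell = +2.00 V, n = 3.
Overall reaction: Cr³⁺(aq) + 3 Na(s) → Cr(s) + 3 Na⁺(aq); Q = [Na⁺]^3/[Cr³⁺]^1.
From E = E° − (0.0592/n) log Q: log Q = (E° − E)·n/0.0592 = (+2.00 − (+2.140))·3/0.0592 = -7.0946.
So 1·log[Cr³⁺] = 3·log(0.00046) − log Q = -10.0117 − (-7.0946) = -2.9171; [Cr³⁺] = 10^(-2.9171) ≈ 0.0012 M.

0.0012 M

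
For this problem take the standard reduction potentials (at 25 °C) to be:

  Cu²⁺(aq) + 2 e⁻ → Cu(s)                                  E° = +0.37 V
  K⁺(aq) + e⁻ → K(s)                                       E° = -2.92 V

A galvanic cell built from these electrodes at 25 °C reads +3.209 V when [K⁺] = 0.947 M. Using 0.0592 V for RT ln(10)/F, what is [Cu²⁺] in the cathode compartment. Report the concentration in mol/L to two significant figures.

Cu²⁺/Cu is the cathode, K⁺/K the anode: E°cell = +3.29 V, n = 2.
Overall reaction: Cu²⁺(aq) + 2 K(s) → Cu(s) + 2 K⁺(aq); Q = [K⁺]^2/[Cu²⁺]^1.
From E = E° − (0.0592/n) log Q: log Q = (E° − E)·n/0.0592 = (+3.29 − (+3.209))·2/0.0592 = 2.7365.
So 1·log[Cu²⁺] = 2·log(0.947) − log Q = -0.0473 − (2.7365) = -2.7838; [Cu²⁺] = 10^(-2.7838) ≈ 0.0016 M.

0.0016 M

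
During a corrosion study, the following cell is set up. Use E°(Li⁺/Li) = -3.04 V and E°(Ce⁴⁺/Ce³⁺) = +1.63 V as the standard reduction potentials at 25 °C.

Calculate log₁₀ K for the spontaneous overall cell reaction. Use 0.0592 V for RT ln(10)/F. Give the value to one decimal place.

Cathode: Ce⁴⁺/Ce³⁺; anode: Li⁺/Li. E°cell = +4.67 V, n = 1.
log K = nE°cell / 0.0592 = (1)(+4.67) / 0.0592 = 78.9.

78.9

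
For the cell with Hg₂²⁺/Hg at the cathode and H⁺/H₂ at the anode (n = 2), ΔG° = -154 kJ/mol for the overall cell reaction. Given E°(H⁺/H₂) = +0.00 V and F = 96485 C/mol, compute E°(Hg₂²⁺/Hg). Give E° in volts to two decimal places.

+0.80 V

E°cell = −ΔG°/(nF) = −(-154×10³)/((2)(96485)) = +0.798 V.
Since Hg₂²⁺/Hg is the cathode and H⁺/H₂ the anode, E°cell = E°(Hg₂²⁺/Hg) − E°(H⁺/H₂).
So E°(Hg₂²⁺/Hg) = E°cell + E°(H⁺/H₂) = +0.798 + (+0.00) = +0.80 V.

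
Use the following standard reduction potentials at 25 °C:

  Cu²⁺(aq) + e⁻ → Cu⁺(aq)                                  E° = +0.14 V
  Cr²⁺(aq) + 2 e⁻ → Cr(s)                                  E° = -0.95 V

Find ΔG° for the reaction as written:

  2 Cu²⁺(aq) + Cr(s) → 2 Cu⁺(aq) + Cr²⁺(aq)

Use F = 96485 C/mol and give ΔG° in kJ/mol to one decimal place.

As written, Cu²⁺/Cu⁺ is reduced (cathode) and Cr²⁺/Cr is oxidised (anode), so E°cell = (+0.14) − (-0.95) = +1.09 V.
Balancing electrons gives n = 2.
ΔG° = −nFE° = −(2)(96485)(+1.09) = -210,337 J = -210.3 kJ/mol.

-210.3 kJ/mol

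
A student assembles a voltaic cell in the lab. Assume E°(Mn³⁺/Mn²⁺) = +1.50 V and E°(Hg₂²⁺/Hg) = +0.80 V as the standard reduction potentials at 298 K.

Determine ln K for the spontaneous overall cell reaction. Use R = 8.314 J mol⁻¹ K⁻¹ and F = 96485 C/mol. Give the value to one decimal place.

Cathode: Mn³⁺/Mn²⁺; anode: Hg₂²⁺/Hg. E°cell = (+1.50) − (+0.80) = +0.70 V, with n = 2.
ΔG° = −nFE° = −RT ln K, so ln K = nFE°/(RT) = (2)(96485)(+0.70) / ((8.314)(298)) = 54.521.

54.5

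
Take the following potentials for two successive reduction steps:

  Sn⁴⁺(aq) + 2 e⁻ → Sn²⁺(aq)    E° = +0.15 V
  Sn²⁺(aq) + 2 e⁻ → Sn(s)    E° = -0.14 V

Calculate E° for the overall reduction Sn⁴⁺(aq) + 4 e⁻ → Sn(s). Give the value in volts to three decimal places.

+0.005 V

Since ΔG° = −nFE° is additive over sequential reductions, n₃E°₃ = n₁E°₁ + n₂E°₂.
E°₃ = (2×+0.15 + 2×-0.14) / 4 = (+0.020) / 4 = +0.005 V.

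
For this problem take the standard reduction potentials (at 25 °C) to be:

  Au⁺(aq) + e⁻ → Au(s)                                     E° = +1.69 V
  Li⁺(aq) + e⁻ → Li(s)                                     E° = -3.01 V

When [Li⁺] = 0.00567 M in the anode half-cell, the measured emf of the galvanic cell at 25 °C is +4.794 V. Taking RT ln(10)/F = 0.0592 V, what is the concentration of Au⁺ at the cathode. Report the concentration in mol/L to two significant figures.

0.22 M

Au⁺/Au is the cathode, Li⁺/Li the anode: E°cell = +4.70 V, n = 1.
Overall reaction: Au⁺(aq) + Li(s) → Au(s) + Li⁺(aq); Q = [Li⁺]^1/[Au⁺]^1.
From E = E° − (0.0592/n) log Q: log Q = (E° − E)·n/0.0592 = (+4.70 − (+4.794))·1/0.0592 = -1.5878.
So 1·log[Au⁺] = 1·log(0.00567) − log Q = -2.2464 − (-1.5878) = -0.6586; [Au⁺] = 10^(-0.6586) ≈ 0.22 M.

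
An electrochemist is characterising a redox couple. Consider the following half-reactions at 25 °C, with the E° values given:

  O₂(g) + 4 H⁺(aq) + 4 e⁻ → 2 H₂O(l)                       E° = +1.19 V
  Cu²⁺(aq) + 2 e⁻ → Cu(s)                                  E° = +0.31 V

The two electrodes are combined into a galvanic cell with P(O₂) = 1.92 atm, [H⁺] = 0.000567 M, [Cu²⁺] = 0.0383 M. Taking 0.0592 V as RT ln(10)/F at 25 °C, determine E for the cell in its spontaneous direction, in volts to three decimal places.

+0.734 V

O₂/H₂O is the cathode (higher E°), Cu²⁺/Cu the anode: E°cell = +1.19 − (+0.31) = +0.88 V, n = 4.
Overall: O₂(g) + 4 H⁺(aq) + 2 Cu(s) → 2 H₂O(l) + 2 Cu²⁺(aq)
Q = [Cu²⁺]^2 / (P(O₂)·[H⁺]^4); log Q = 9.869.
E = E° − (0.0592/n) log Q = +0.88 − (0.0592/4)(9.869) = +0.734 V.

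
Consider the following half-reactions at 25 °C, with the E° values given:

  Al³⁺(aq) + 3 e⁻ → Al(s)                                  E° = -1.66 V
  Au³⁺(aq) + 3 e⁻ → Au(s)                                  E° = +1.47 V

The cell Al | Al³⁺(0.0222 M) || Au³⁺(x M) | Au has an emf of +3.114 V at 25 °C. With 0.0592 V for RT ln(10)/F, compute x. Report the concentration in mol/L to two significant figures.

Au³⁺/Au is the cathode, Al³⁺/Al the anode: E°cell = +3.13 V, n = 3.
Overall reaction: Au³⁺(aq) + Al(s) → Au(s) + Al³⁺(aq); Q = [Al³⁺]^1/[Au³⁺]^1.
From E = E° − (0.0592/n) log Q: log Q = (E° − E)·n/0.0592 = (+3.13 − (+3.114))·3/0.0592 = 0.8108.
So 1·log[Au³⁺] = 1·log(0.0222) − log Q = -1.6536 − (0.8108) = -2.4644; [Au³⁺] = 10^(-2.4644) ≈ 0.0034 M.

0.0034 M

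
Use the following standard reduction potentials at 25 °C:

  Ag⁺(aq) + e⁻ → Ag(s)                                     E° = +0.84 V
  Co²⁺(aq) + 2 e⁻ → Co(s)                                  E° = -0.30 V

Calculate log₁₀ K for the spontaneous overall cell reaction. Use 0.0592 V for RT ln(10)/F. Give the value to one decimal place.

Cathode: Ag⁺/Ag; anode: Co²⁺/Co. E°cell = +1.14 V, n = 2.
log K = nE°cell / 0.0592 = (2)(+1.14) / 0.0592 = 38.5.

38.5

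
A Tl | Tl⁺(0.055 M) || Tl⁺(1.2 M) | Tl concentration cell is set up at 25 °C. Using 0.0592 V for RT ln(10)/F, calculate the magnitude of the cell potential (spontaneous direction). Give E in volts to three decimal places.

+0.079 V

For a concentration cell E°cell = 0. The 1.2 M side is the cathode (reduction is favoured where [Tl⁺] is higher).
With n = 1, E = −(0.0592/1) log([Tl⁺]ₐₙ/[Tl⁺]꜀ₐₜ) = −(0.0592/1) log(0.055/1.2) = −(0.0592/1)(-1.339) = +0.079 V.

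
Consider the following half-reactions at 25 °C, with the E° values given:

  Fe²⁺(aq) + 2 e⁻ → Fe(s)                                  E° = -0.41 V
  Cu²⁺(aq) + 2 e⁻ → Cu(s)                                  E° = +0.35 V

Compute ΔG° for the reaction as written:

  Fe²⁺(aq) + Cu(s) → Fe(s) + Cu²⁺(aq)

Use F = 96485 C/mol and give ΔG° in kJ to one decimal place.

+146.7 kJ

As written, Fe²⁺/Fe is reduced (cathode) and Cu²⁺/Cu is oxidised (anode), so E°cell = (-0.41) − (+0.35) = -0.76 V.
Balancing electrons gives n = 2.
ΔG° = −nFE° = −(2)(96485)(-0.76) = 146,657 J = +146.7 kJ.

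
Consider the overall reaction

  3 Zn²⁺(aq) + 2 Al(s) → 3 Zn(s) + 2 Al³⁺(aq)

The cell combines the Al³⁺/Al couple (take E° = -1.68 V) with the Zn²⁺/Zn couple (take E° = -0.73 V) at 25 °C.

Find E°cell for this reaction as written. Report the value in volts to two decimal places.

The Zn²⁺/Zn couple has the higher reduction potential, so it is the cathode; Al³⁺/Al is oxidised at the anode.
E°cell = E°(cathode) − E°(anode) = (-0.73) − (-1.68) = +0.95 V.

+0.95 V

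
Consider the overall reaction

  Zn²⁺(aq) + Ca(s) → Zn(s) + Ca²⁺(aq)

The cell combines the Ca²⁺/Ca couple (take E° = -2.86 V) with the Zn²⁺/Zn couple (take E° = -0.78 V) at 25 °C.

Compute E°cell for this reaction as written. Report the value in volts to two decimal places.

The Zn²⁺/Zn couple has the higher reduction potential, so it is the cathode; Ca²⁺/Ca is oxidised at the anode.
E°cell = E°(cathode) − E°(anode) = (-0.78) − (-2.86) = +2.08 V.

+2.08 V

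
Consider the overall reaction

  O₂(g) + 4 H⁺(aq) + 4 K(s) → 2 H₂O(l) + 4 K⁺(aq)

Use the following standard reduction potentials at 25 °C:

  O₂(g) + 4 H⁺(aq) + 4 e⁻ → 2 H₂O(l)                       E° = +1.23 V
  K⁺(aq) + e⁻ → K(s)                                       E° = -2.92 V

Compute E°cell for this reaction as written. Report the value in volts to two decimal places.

The O₂/H₂O couple has the higher reduction potential, so it is the cathode; K⁺/K is oxidised at the anode.
E°cell = E°(cathode) − E°(anode) = (+1.23) − (-2.92) = +4.15 V.
Since E°cell > 0, the reaction is spontaneous under standard conditions.

+4.15 V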